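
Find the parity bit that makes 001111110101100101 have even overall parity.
Sum of data bits: 0+0+1+1+1+1+1+1+0+1+0+1+1+0+0+1+0+1 = 11.
11 mod 2 = 1, so parity bit = 1.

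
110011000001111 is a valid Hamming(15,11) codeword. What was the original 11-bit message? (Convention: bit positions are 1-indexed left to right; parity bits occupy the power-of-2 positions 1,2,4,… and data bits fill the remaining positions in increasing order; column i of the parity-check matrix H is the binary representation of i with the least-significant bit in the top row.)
Parity bits occupy power-of-2 positions; data bits are at positions {3,5,6,7,9,10,11,12,13,14,15} (1-indexed).
Extract: c[3]=0 c[5]=1 c[6]=1 c[7]=0 c[9]=0 c[10]=0 c[11]=0 c[12]=1 c[13]=1 c[14]=1 c[15]=1
Data = 01100001111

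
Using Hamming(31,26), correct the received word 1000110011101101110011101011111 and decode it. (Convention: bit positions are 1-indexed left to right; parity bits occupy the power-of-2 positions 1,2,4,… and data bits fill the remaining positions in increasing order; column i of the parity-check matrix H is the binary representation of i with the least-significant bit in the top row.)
Syndrome s = H · r^T (mod 2), r = 1000110011101101110011101011111:
  s[0] = (1010101010101010101010101010101)·(1000110011101101110011101011111) mod 2 = 1+0+0+0+1+0+0+0+1+0+1+0+1+0+0+0+1+0+0+0+1+0+1+0+1+0+1+0+1+0+1 mod 2 = 0
  s[1] = (0110011001100110011001100110011)·(1000110011101101110011101011111) mod 2 = 0+0+0+0+0+1+0+0+0+1+1+0+0+1+0+0+0+1+0+0+0+1+1+0+0+0+1+0+0+1+1 mod 2 = 0
  s[2] = (0001111000011110000111100001111)·(1000110011101101110011101011111) mod 2 = 0+0+0+0+1+1+0+0+0+0+0+0+1+1+0+0+0+0+0+0+1+1+1+0+0+0+0+1+1+1+1 mod 2 = 1
  s[3] = (0000000111111110000000011111111)·(1000110011101101110011101011111) mod 2 = 0+0+0+0+0+0+0+0+1+1+1+0+1+1+0+0+0+0+0+0+0+0+0+0+1+0+1+1+1+1+1 mod 2 = 1
  s[4] = (0000000000000001111111111111111)·(1000110011101101110011101011111) mod 2 = 0+0+0+0+0+0+0+0+0+0+0+0+0+0+0+1+1+1+0+0+1+1+1+0+1+0+1+1+1+1+1 mod 2 = 0
Syndrome = 00110
Column 12 of H equals this syndrome → error at bit 12 (1-indexed).
Flip bit 12: 1000110011101101110011101011111 → 1000110011111101110011101011111
Extract data bits at positions {3,5,6,7,9,10,11,12,13,14,15,17,18,19,20,21,22,23,24,25,26,27,28,29,30,31}: 01101111110110011101011111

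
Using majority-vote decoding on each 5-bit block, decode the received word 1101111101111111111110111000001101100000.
Split into 5-bit blocks and majority-vote each:
  block 1 = 11011: 4 ones, 1 zeros → 1
  block 2 = 11101: 4 ones, 1 zeros → 1
  block 3 = 11111: 5 ones, 0 zeros → 1
  block 4 = 11111: 5 ones, 0 zeros → 1
  block 5 = 10111: 4 ones, 1 zeros → 1
  block 6 = 00000: 0 ones, 5 zeros → 0
  block 7 = 11011: 4 ones, 1 zeros → 1
  block 8 = 00000: 0 ones, 5 zeros → 0
Decoded = 11111010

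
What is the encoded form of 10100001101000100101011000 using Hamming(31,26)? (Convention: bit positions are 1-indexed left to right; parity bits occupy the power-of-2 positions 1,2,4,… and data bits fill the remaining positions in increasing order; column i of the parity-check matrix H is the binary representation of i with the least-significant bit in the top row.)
Codeword c = d · G (mod 2), d = 10100001101000100101011000:
  c[0] = d·G[:,0] = (10100001101000100101011000)·(11011010101101010101010101) mod 2 = 1+0+0+0+0+0+0+0+1+0+1+0+0+0+0+0+0+1+0+1+0+1+0+0+0+0 mod 2 = 0
  c[1] = d·G[:,1] = (10100001101000100101011000)·(10110110011011001100110011) mod 2 = 1+0+1+0+0+0+0+0+0+0+1+0+0+0+0+0+0+1+0+0+0+1+0+0+0+0 mod 2 = 1
  c[2] = d·G[:,2] = (10100001101000100101011000)·(10000000000000000000000000) mod 2 = 1+0+0+0+0+0+0+0+0+0+0+0+0+0+0+0+0+0+0+0+0+0+0+0+0+0 mod 2 = 1
  c[3] = d·G[:,3] = (10100001101000100101011000)·(01110001111000111100001111) mod 2 = 0+0+1+0+0+0+0+1+1+0+1+0+0+0+1+0+0+1+0+0+0+0+1+0+0+0 mod 2 = 1
  c[4] = d·G[:,4] = (10100001101000100101011000)·(01000000000000000000000000) mod 2 = 0+0+0+0+0+0+0+0+0+0+0+0+0+0+0+0+0+0+0+0+0+0+0+0+0+0 mod 2 = 0
  c[5] = d·G[:,5] = (10100001101000100101011000)·(00100000000000000000000000) mod 2 = 0+0+1+0+0+0+0+0+0+0+0+0+0+0+0+0+0+0+0+0+0+0+0+0+0+0 mod 2 = 1
  c[6] = d·G[:,6] = (10100001101000100101011000)·(00010000000000000000000000) mod 2 = 0+0+0+0+0+0+0+0+0+0+0+0+0+0+0+0+0+0+0+0+0+0+0+0+0+0 mod 2 = 0
  c[7] = d·G[:,7] = (10100001101000100101011000)·(00001111111000000011111111) mod 2 = 0+0+0+0+0+0+0+1+1+0+1+0+0+0+0+0+0+0+0+1+0+1+1+0+0+0 mod 2 = 0
  c[8] = d·G[:,8] = (10100001101000100101011000)·(00001000000000000000000000) mod 2 = 0+0+0+0+0+0+0+0+0+0+0+0+0+0+0+0+0+0+0+0+0+0+0+0+0+0 mod 2 = 0
  c[9] = d·G[:,9] = (10100001101000100101011000)·(00000100000000000000000000) mod 2 = 0+0+0+0+0+0+0+0+0+0+0+0+0+0+0+0+0+0+0+0+0+0+0+0+0+0 mod 2 = 0
  c[10] = d·G[:,10] = (10100001101000100101011000)·(00000010000000000000000000) mod 2 = 0+0+0+0+0+0+0+0+0+0+0+0+0+0+0+0+0+0+0+0+0+0+0+0+0+0 mod 2 = 0
  c[11] = d·G[:,11] = (10100001101000100101011000)·(00000001000000000000000000) mod 2 = 0+0+0+0+0+0+0+1+0+0+0+0+0+0+0+0+0+0+0+0+0+0+0+0+0+0 mod 2 = 1
  c[12] = d·G[:,12] = (10100001101000100101011000)·(00000000100000000000000000) mod 2 = 0+0+0+0+0+0+0+0+1+0+0+0+0+0+0+0+0+0+0+0+0+0+0+0+0+0 mod 2 = 1
  c[13] = d·G[:,13] = (10100001101000100101011000)·(00000000010000000000000000) mod 2 = 0+0+0+0+0+0+0+0+0+0+0+0+0+0+0+0+0+0+0+0+0+0+0+0+0+0 mod 2 = 0
  c[14] = d·G[:,14] = (10100001101000100101011000)·(00000000001000000000000000) mod 2 = 0+0+0+0+0+0+0+0+0+0+1+0+0+0+0+0+0+0+0+0+0+0+0+0+0+0 mod 2 = 1
  c[15] = d·G[:,15] = (10100001101000100101011000)·(00000000000111111111111111) mod 2 = 0+0+0+0+0+0+0+0+0+0+0+0+0+0+1+0+0+1+0+1+0+1+1+0+0+0 mod 2 = 1
  c[16] = d·G[:,16] = (10100001101000100101011000)·(00000000000100000000000000) mod 2 = 0+0+0+0+0+0+0+0+0+0+0+0+0+0+0+0+0+0+0+0+0+0+0+0+0+0 mod 2 = 0
  c[17] = d·G[:,17] = (10100001101000100101011000)·(00000000000010000000000000) mod 2 = 0+0+0+0+0+0+0+0+0+0+0+0+0+0+0+0+0+0+0+0+0+0+0+0+0+0 mod 2 = 0
  c[18] = d·G[:,18] = (10100001101000100101011000)·(00000000000001000000000000) mod 2 = 0+0+0+0+0+0+0+0+0+0+0+0+0+0+0+0+0+0+0+0+0+0+0+0+0+0 mod 2 = 0
  c[19] = d·G[:,19] = (10100001101000100101011000)·(00000000000000100000000000) mod 2 = 0+0+0+0+0+0+0+0+0+0+0+0+0+0+1+0+0+0+0+0+0+0+0+0+0+0 mod 2 = 1
  c[20] = d·G[:,20] = (10100001101000100101011000)·(00000000000000010000000000) mod 2 = 0+0+0+0+0+0+0+0+0+0+0+0+0+0+0+0+0+0+0+0+0+0+0+0+0+0 mod 2 = 0
  c[21] = d·G[:,21] = (10100001101000100101011000)·(00000000000000001000000000) mod 2 = 0+0+0+0+0+0+0+0+0+0+0+0+0+0+0+0+0+0+0+0+0+0+0+0+0+0 mod 2 = 0
  c[22] = d·G[:,22] = (10100001101000100101011000)·(00000000000000000100000000) mod 2 = 0+0+0+0+0+0+0+0+0+0+0+0+0+0+0+0+0+1+0+0+0+0+0+0+0+0 mod 2 = 1
  c[23] = d·G[:,23] = (10100001101000100101011000)·(00000000000000000010000000) mod 2 = 0+0+0+0+0+0+0+0+0+0+0+0+0+0+0+0+0+0+0+0+0+0+0+0+0+0 mod 2 = 0
  c[24] = d·G[:,24] = (10100001101000100101011000)·(00000000000000000001000000) mod 2 = 0+0+0+0+0+0+0+0+0+0+0+0+0+0+0+0+0+0+0+1+0+0+0+0+0+0 mod 2 = 1
  c[25] = d·G[:,25] = (10100001101000100101011000)·(00000000000000000000100000) mod 2 = 0+0+0+0+0+0+0+0+0+0+0+0+0+0+0+0+0+0+0+0+0+0+0+0+0+0 mod 2 = 0
  c[26] = d·G[:,26] = (10100001101000100101011000)·(00000000000000000000010000) mod 2 = 0+0+0+0+0+0+0+0+0+0+0+0+0+0+0+0+0+0+0+0+0+1+0+0+0+0 mod 2 = 1
  c[27] = d·G[:,27] = (10100001101000100101011000)·(00000000000000000000001000) mod 2 = 0+0+0+0+0+0+0+0+0+0+0+0+0+0+0+0+0+0+0+0+0+0+1+0+0+0 mod 2 = 1
  c[28] = d·G[:,28] = (10100001101000100101011000)·(00000000000000000000000100) mod 2 = 0+0+0+0+0+0+0+0+0+0+0+0+0+0+0+0+0+0+0+0+0+0+0+0+0+0 mod 2 = 0
  c[29] = d·G[:,29] = (10100001101000100101011000)·(00000000000000000000000010) mod 2 = 0+0+0+0+0+0+0+0+0+0+0+0+0+0+0+0+0+0+0+0+0+0+0+0+0+0 mod 2 = 0
  c[30] = d·G[:,30] = (10100001101000100101011000)·(00000000000000000000000001) mod 2 = 0+0+0+0+0+0+0+0+0+0+0+0+0+0+0+0+0+0+0+0+0+0+0+0+0+0 mod 2 = 0
Codeword = 0111010000011011000100101011000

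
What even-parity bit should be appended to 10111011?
Sum of data bits: 1+0+1+1+1+0+1+1 = 6.
6 mod 2 = 0, so parity bit = 0.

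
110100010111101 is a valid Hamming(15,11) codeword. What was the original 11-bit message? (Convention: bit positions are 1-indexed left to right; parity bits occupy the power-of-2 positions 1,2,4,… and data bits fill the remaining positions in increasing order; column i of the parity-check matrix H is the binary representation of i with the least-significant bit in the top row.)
Parity bits occupy power-of-2 positions; data bits are at positions {3,5,6,7,9,10,11,12,13,14,15} (1-indexed).
Extract: c[3]=0 c[5]=0 c[6]=0 c[7]=0 c[9]=0 c[10]=1 c[11]=1 c[12]=1 c[13]=1 c[14]=0 c[15]=1
Data = 00000111101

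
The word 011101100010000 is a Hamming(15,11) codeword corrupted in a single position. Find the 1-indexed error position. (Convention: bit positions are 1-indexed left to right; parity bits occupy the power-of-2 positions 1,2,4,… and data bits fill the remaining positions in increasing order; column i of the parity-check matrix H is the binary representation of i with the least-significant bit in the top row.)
Syndrome s = H · r^T (mod 2), r = 011101100010000:
  s[0] = (101010101010101)·(011101100010000) mod 2 = 0+0+1+0+0+0+1+0+0+0+1+0+0+0+0 mod 2 = 1
  s[1] = (011001100110011)·(011101100010000) mod 2 = 0+1+1+0+0+1+1+0+0+0+1+0+0+0+0 mod 2 = 1
  s[2] = (000111100001111)·(011101100010000) mod 2 = 0+0+0+1+0+1+1+0+0+0+0+0+0+0+0 mod 2 = 1
  s[3] = (000000011111111)·(011101100010000) mod 2 = 0+0+0+0+0+0+0+0+0+0+1+0+0+0+0 mod 2 = 1
Syndrome = 1111
Column i of H is the binary representation of i, so the syndrome is the binary index of the flipped bit.
Read s = 1111 with s[0] as LSB: 1·2^0 + 1·2^1 + 1·2^2 + 1·2^3 = 15.
Error is at bit position 15.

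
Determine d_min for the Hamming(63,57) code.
d_min = 3 (every single-error-correcting Hamming code has d_min = 3).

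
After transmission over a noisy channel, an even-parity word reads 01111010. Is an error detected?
Sum of received bits: 0+1+1+1+1+0+1+0 = 5; 5 mod 2 = 1. Result is 1 ≠ 0 → error detected.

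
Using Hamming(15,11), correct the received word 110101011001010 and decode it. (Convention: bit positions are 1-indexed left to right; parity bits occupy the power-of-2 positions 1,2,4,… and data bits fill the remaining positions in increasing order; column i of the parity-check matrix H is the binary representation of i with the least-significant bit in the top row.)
Syndrome s = H · r^T (mod 2), r = 110101011001010:
  s[0] = (101010101010101)·(110101011001010) mod 2 = 1+0+0+0+0+0+0+0+1+0+0+0+0+0+0 mod 2 = 0
  s[1] = (011001100110011)·(110101011001010) mod 2 = 0+1+0+0+0+1+0+0+0+0+0+0+0+1+0 mod 2 = 1
  s[2] = (000111100001111)·(110101011001010) mod 2 = 0+0+0+1+0+1+0+0+0+0+0+1+0+1+0 mod 2 = 0
  s[3] = (000000011111111)·(110101011001010) mod 2 = 0+0+0+0+0+0+0+1+1+0+0+1+0+1+0 mod 2 = 0
Syndrome = 0100
Column 2 of H equals this syndrome → error at bit 2 (1-indexed).
Flip bit 2: 110101011001010 → 100101011001010
Extract data bits at positions {3,5,6,7,9,10,11,12,13,14,15}: 00101001010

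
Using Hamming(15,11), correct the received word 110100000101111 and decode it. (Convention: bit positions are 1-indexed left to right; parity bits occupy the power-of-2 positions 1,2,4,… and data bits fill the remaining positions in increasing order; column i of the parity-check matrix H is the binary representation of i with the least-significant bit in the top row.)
Syndrome s = H · r^T (mod 2), r = 110100000101111:
  s[0] = (101010101010101)·(110100000101111) mod 2 = 1+0+0+0+0+0+0+0+0+0+0+0+1+0+1 mod 2 = 1
  s[1] = (011001100110011)·(110100000101111) mod 2 = 0+1+0+0+0+0+0+0+0+1+0+0+0+1+1 mod 2 = 0
  s[2] = (000111100001111)·(110100000101111) mod 2 = 0+0+0+1+0+0+0+0+0+0+0+1+1+1+1 mod 2 = 1
  s[3] = (000000011111111)·(110100000101111) mod 2 = 0+0+0+0+0+0+0+0+0+1+0+1+1+1+1 mod 2 = 1
Syndrome = 1011
Column 13 of H equals this syndrome → error at bit 13 (1-indexed).
Flip bit 13: 110100000101111 → 110100000101011
Extract data bits at positions {3,5,6,7,9,10,11,12,13,14,15}: 00000101011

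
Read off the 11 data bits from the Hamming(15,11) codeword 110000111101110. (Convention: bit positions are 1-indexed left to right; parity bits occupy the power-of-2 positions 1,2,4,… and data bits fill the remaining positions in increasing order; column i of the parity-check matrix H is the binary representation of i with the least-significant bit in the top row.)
Parity bits occupy power-of-2 positions; data bits are at positions {3,5,6,7,9,10,11,12,13,14,15} (1-indexed).
Extract: c[3]=0 c[5]=0 c[6]=0 c[7]=1 c[9]=1 c[10]=1 c[11]=0 c[12]=1 c[13]=1 c[14]=1 c[15]=0
Data = 00011101110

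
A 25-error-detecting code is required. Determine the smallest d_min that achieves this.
Detecting e errors requires d_min ≥ e + 1 = 25 + 1 = 26.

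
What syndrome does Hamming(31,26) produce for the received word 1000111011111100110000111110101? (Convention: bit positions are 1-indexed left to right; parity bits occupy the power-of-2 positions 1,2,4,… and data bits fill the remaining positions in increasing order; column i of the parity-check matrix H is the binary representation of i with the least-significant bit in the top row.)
Syndrome s = H · r^T (mod 2), r = 1000111011111100110000111110101:
  s[0] = (1010101010101010101010101010101)·(1000111011111100110000111110101) mod 2 = 1+0+0+0+1+0+1+0+1+0+1+0+1+0+0+0+1+0+0+0+0+0+1+0+1+0+1+0+1+0+1 mod 2 = 0
  s[1] = (0110011001100110011001100110011)·(1000111011111100110000111110101) mod 2 = 0+0+0+0+0+1+1+0+0+1+1+0+0+1+0+0+0+1+0+0+0+0+1+0+0+1+1+0+0+0+1 mod 2 = 0
  s[2] = (0001111000011110000111100001111)·(1000111011111100110000111110101) mod 2 = 0+0+0+0+1+1+1+0+0+0+0+1+1+1+0+0+0+0+0+0+0+0+1+0+0+0+0+0+1+0+1 mod 2 = 1
  s[3] = (0000000111111110000000011111111)·(1000111011111100110000111110101) mod 2 = 0+0+0+0+0+0+0+0+1+1+1+1+1+1+0+0+0+0+0+0+0+0+0+1+1+1+1+0+1+0+1 mod 2 = 0
  s[4] = (0000000000000001111111111111111)·(1000111011111100110000111110101) mod 2 = 0+0+0+0+0+0+0+0+0+0+0+0+0+0+0+0+1+1+0+0+0+0+1+1+1+1+1+0+1+0+1 mod 2 = 1
Syndrome = 00101
Non-zero syndrome: error at position 20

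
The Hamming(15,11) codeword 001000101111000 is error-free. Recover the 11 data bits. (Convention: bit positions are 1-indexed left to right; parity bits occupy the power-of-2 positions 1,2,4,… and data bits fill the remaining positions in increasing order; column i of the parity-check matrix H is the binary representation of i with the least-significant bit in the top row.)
Parity bits occupy power-of-2 positions; data bits are at positions {3,5,6,7,9,10,11,12,13,14,15} (1-indexed).
Extract: c[3]=1 c[5]=0 c[6]=0 c[7]=1 c[9]=1 c[10]=1 c[11]=1 c[12]=1 c[13]=0 c[14]=0 c[15]=0
Data = 10011111000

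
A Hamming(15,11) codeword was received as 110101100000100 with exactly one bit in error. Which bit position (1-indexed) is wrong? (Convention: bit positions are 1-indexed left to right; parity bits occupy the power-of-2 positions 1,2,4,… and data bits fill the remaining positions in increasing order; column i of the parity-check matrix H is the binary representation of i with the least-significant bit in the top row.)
Syndrome s = H · r^T (mod 2), r = 110101100000100:
  s[0] = (101010101010101)·(110101100000100) mod 2 = 1+0+0+0+0+0+1+0+0+0+0+0+1+0+0 mod 2 = 1
  s[1] = (011001100110011)·(110101100000100) mod 2 = 0+1+0+0+0+1+1+0+0+0+0+0+0+0+0 mod 2 = 1
  s[2] = (000111100001111)·(110101100000100) mod 2 = 0+0+0+1+0+1+1+0+0+0+0+0+1+0+0 mod 2 = 0
  s[3] = (000000011111111)·(110101100000100) mod 2 = 0+0+0+0+0+0+0+0+0+0+0+0+1+0+0 mod 2 = 1
Syndrome = 1101
Column i of H is the binary representation of i, so the syndrome is the binary index of the flipped bit.
Read s = 1101 with s[0] as LSB: 1·2^0 + 1·2^1 + 0·2^2 + 1·2^3 = 11.
Error is at bit position 11.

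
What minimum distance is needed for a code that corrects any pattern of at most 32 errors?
Correcting t errors requires d_min ≥ 2t + 1 = 2·32 + 1 = 65.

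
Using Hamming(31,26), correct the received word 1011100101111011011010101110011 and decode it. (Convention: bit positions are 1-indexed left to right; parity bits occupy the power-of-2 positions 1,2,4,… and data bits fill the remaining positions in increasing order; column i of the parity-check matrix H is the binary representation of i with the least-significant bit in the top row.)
Syndrome s = H · r^T (mod 2), r = 1011100101111011011010101110011:
  s[0] = (1010101010101010101010101010101)·(1011100101111011011010101110011) mod 2 = 1+0+1+0+1+0+0+0+0+0+1+0+1+0+1+0+0+0+1+0+1+0+1+0+1+0+1+0+0+0+1 mod 2 = 0
  s[1] = (0110011001100110011001100110011)·(1011100101111011011010101110011) mod 2 = 0+0+1+0+0+0+0+0+0+1+1+0+0+0+1+0+0+1+1+0+0+0+1+0+0+1+1+0+0+1+1 mod 2 = 1
  s[2] = (0001111000011110000111100001111)·(1011100101111011011010101110011) mod 2 = 0+0+0+1+1+0+0+0+0+0+0+1+1+0+1+0+0+0+0+0+1+0+1+0+0+0+0+0+0+1+1 mod 2 = 1
  s[3] = (0000000111111110000000011111111)·(1011100101111011011010101110011) mod 2 = 0+0+0+0+0+0+0+1+0+1+1+1+1+0+1+0+0+0+0+0+0+0+0+0+1+1+1+0+0+1+1 mod 2 = 1
  s[4] = (0000000000000001111111111111111)·(1011100101111011011010101110011) mod 2 = 0+0+0+0+0+0+0+0+0+0+0+0+0+0+0+1+0+1+1+0+1+0+1+0+1+1+1+0+0+1+1 mod 2 = 0
Syndrome = 01110
Column 14 of H equals this syndrome → error at bit 14 (1-indexed).
Flip bit 14: 1011100101111011011010101110011 → 1011100101111111011010101110011
Extract data bits at positions {3,5,6,7,9,10,11,12,13,14,15,17,18,19,20,21,22,23,24,25,26,27,28,29,30,31}: 11000111111011010101110011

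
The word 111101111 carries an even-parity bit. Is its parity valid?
Sum of all bits: 1+1+1+1+0+1+1+1+1 = 8; 8 mod 2 = 0. Result is 0 → valid parity.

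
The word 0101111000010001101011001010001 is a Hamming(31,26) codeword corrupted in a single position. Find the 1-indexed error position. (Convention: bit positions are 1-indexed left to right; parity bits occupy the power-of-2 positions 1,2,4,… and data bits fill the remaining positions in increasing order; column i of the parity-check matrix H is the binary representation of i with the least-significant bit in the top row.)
Syndrome s = H · r^T (mod 2), r = 0101111000010001101011001010001:
  s[0] = (1010101010101010101010101010101)·(0101111000010001101011001010001) mod 2 = 0+0+0+0+1+0+1+0+0+0+0+0+0+0+0+0+1+0+1+0+1+0+0+0+1+0+1+0+0+0+1 mod 2 = 0
  s[1] = (0110011001100110011001100110011)·(0101111000010001101011001010001) mod 2 = 0+1+0+0+0+1+1+0+0+0+0+0+0+0+0+0+0+0+1+0+0+1+0+0+0+0+1+0+0+0+1 mod 2 = 1
  s[2] = (0001111000011110000111100001111)·(0101111000010001101011001010001) mod 2 = 0+0+0+1+1+1+1+0+0+0+0+1+0+0+0+0+0+0+0+0+1+1+0+0+0+0+0+0+0+0+1 mod 2 = 0
  s[3] = (0000000111111110000000011111111)·(0101111000010001101011001010001) mod 2 = 0+0+0+0+0+0+0+0+0+0+0+1+0+0+0+0+0+0+0+0+0+0+0+0+1+0+1+0+0+0+1 mod 2 = 0
  s[4] = (0000000000000001111111111111111)·(0101111000010001101011001010001) mod 2 = 0+0+0+0+0+0+0+0+0+0+0+0+0+0+0+1+1+0+1+0+1+1+0+0+1+0+1+0+0+0+1 mod 2 = 0
Syndrome = 01000
Column i of H is the binary representation of i, so the syndrome is the binary index of the flipped bit.
Read s = 01000 with s[0] as LSB: 0·2^0 + 1·2^1 + 0·2^2 + 0·2^3 + 0·2^4 = 2.
Error is at bit position 2.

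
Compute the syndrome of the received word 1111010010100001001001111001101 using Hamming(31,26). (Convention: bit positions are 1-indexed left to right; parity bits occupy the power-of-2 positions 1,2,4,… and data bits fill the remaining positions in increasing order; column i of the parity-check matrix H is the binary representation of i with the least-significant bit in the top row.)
Syndrome s = H · r^T (mod 2), r = 1111010010100001001001111001101:
  s[0] = (1010101010101010101010101010101)·(1111010010100001001001111001101) mod 2 = 1+0+1+0+0+0+0+0+1+0+1+0+0+0+0+0+0+0+1+0+0+0+1+0+1+0+0+0+1+0+1 mod 2 = 1
  s[1] = (0110011001100110011001100110011)·(1111010010100001001001111001101) mod 2 = 0+1+1+0+0+1+0+0+0+0+1+0+0+0+0+0+0+0+1+0+0+1+1+0+0+0+0+0+0+0+1 mod 2 = 0
  s[2] = (0001111000011110000111100001111)·(1111010010100001001001111001101) mod 2 = 0+0+0+1+0+1+0+0+0+0+0+0+0+0+0+0+0+0+0+0+0+1+1+0+0+0+0+1+1+0+1 mod 2 = 1
  s[3] = (0000000111111110000000011111111)·(1111010010100001001001111001101) mod 2 = 0+0+0+0+0+0+0+0+1+0+1+0+0+0+0+0+0+0+0+0+0+0+0+1+1+0+0+1+1+0+1 mod 2 = 1
  s[4] = (0000000000000001111111111111111)·(1111010010100001001001111001101) mod 2 = 0+0+0+0+0+0+0+0+0+0+0+0+0+0+0+1+0+0+1+0+0+1+1+1+1+0+0+1+1+0+1 mod 2 = 1
Syndrome = 10111
Non-zero syndrome: error at position 29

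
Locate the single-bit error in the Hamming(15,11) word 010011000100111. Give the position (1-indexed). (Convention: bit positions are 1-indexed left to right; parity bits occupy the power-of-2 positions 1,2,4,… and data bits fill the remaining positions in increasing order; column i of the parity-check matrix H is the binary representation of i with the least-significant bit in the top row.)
Syndrome s = H · r^T (mod 2), r = 010011000100111:
  s[0] = (101010101010101)·(010011000100111) mod 2 = 0+0+0+0+1+0+0+0+0+0+0+0+1+0+1 mod 2 = 1
  s[1] = (011001100110011)·(010011000100111) mod 2 = 0+1+0+0+0+1+0+0+0+1+0+0+0+1+1 mod 2 = 1
  s[2] = (000111100001111)·(010011000100111) mod 2 = 0+0+0+0+1+1+0+0+0+0+0+0+1+1+1 mod 2 = 1
  s[3] = (000000011111111)·(010011000100111) mod 2 = 0+0+0+0+0+0+0+0+0+1+0+0+1+1+1 mod 2 = 0
Syndrome = 1110
Column i of H is the binary representation of i, so the syndrome is the binary index of the flipped bit.
Read s = 1110 with s[0] as LSB: 1·2^0 + 1·2^1 + 1·2^2 + 0·2^3 = 7.
Error is at bit position 7.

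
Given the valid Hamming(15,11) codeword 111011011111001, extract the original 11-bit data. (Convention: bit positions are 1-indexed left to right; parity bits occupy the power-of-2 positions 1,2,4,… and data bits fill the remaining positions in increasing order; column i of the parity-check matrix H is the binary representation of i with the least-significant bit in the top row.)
Parity bits occupy power-of-2 positions; data bits are at positions {3,5,6,7,9,10,11,12,13,14,15} (1-indexed).
Extract: c[3]=1 c[5]=1 c[6]=1 c[7]=0 c[9]=1 c[10]=1 c[11]=1 c[12]=1 c[13]=0 c[14]=0 c[15]=1
Data = 11101111001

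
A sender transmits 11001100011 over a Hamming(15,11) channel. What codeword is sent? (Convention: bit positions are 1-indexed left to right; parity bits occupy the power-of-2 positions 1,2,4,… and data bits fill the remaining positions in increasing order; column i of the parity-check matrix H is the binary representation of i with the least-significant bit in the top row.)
Codeword c = d · G (mod 2), d = 11001100011:
  c[0] = d·G[:,0] = (11001100011)·(11011010101) mod 2 = 1+1+0+0+1+0+0+0+0+0+1 mod 2 = 0
  c[1] = d·G[:,1] = (11001100011)·(10110110011) mod 2 = 1+0+0+0+0+1+0+0+0+1+1 mod 2 = 0
  c[2] = d·G[:,2] = (11001100011)·(10000000000) mod 2 = 1+0+0+0+0+0+0+0+0+0+0 mod 2 = 1
  c[3] = d·G[:,3] = (11001100011)·(01110001111) mod 2 = 0+1+0+0+0+0+0+0+0+1+1 mod 2 = 1
  c[4] = d·G[:,4] = (11001100011)·(01000000000) mod 2 = 0+1+0+0+0+0+0+0+0+0+0 mod 2 = 1
  c[5] = d·G[:,5] = (11001100011)·(00100000000) mod 2 = 0+0+0+0+0+0+0+0+0+0+0 mod 2 = 0
  c[6] = d·G[:,6] = (11001100011)·(00010000000) mod 2 = 0+0+0+0+0+0+0+0+0+0+0 mod 2 = 0
  c[7] = d·G[:,7] = (11001100011)·(00001111111) mod 2 = 0+0+0+0+1+1+0+0+0+1+1 mod 2 = 0
  c[8] = d·G[:,8] = (11001100011)·(00001000000) mod 2 = 0+0+0+0+1+0+0+0+0+0+0 mod 2 = 1
  c[9] = d·G[:,9] = (11001100011)·(00000100000) mod 2 = 0+0+0+0+0+1+0+0+0+0+0 mod 2 = 1
  c[10] = d·G[:,10] = (11001100011)·(00000010000) mod 2 = 0+0+0+0+0+0+0+0+0+0+0 mod 2 = 0
  c[11] = d·G[:,11] = (11001100011)·(00000001000) mod 2 = 0+0+0+0+0+0+0+0+0+0+0 mod 2 = 0
  c[12] = d·G[:,12] = (11001100011)·(00000000100) mod 2 = 0+0+0+0+0+0+0+0+0+0+0 mod 2 = 0
  c[13] = d·G[:,13] = (11001100011)·(00000000010) mod 2 = 0+0+0+0+0+0+0+0+0+1+0 mod 2 = 1
  c[14] = d·G[:,14] = (11001100011)·(00000000001) mod 2 = 0+0+0+0+0+0+0+0+0+0+1 mod 2 = 1
Codeword = 001110001100011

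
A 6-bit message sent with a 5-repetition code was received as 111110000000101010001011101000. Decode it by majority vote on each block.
Split into 5-bit blocks and majority-vote each:
  block 1 = 11111: 5 ones, 0 zeros → 1
  block 2 = 00000: 0 ones, 5 zeros → 0
  block 3 = 00101: 2 ones, 3 zeros → 0
  block 4 = 01000: 1 ones, 4 zeros → 0
  block 5 = 10111: 4 ones, 1 zeros → 1
  block 6 = 01000: 1 ones, 4 zeros → 0
Decoded = 100010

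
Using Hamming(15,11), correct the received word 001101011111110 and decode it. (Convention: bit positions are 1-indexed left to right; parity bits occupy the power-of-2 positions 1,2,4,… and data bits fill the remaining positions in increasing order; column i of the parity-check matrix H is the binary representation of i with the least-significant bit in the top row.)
Syndrome s = H · r^T (mod 2), r = 001101011111110:
  s[0] = (101010101010101)·(001101011111110) mod 2 = 0+0+1+0+0+0+0+0+1+0+1+0+1+0+0 mod 2 = 0
  s[1] = (011001100110011)·(001101011111110) mod 2 = 0+0+1+0+0+1+0+0+0+1+1+0+0+1+0 mod 2 = 1
  s[2] = (000111100001111)·(001101011111110) mod 2 = 0+0+0+1+0+1+0+0+0+0+0+1+1+1+0 mod 2 = 1
  s[3] = (000000011111111)·(001101011111110) mod 2 = 0+0+0+0+0+0+0+1+1+1+1+1+1+1+0 mod 2 = 1
Syndrome = 0111
Column 14 of H equals this syndrome → error at bit 14 (1-indexed).
Flip bit 14: 001101011111110 → 001101011111100
Extract data bits at positions {3,5,6,7,9,10,11,12,13,14,15}: 10101111100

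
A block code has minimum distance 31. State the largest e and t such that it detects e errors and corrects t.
(a) Detection requires d_min ≥ e+1, so e ≤ d_min − 1 = 30.
(b) Correction requires d_min ≥ 2t+1, so t ≤ ⌊(d_min − 1)/2⌋ = ⌊30/2⌋ = 15.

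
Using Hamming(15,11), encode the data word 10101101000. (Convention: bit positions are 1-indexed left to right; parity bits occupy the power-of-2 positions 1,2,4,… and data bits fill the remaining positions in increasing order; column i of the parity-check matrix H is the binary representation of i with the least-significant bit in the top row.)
Codeword c = d · G (mod 2), d = 10101101000:
  c[0] = d·G[:,0] = (10101101000)·(11011010101) mod 2 = 1+0+0+0+1+0+0+0+0+0+0 mod 2 = 0
  c[1] = d·G[:,1] = (10101101000)·(10110110011) mod 2 = 1+0+1+0+0+1+0+0+0+0+0 mod 2 = 1
  c[2] = d·G[:,2] = (10101101000)·(10000000000) mod 2 = 1+0+0+0+0+0+0+0+0+0+0 mod 2 = 1
  c[3] = d·G[:,3] = (10101101000)·(01110001111) mod 2 = 0+0+1+0+0+0+0+1+0+0+0 mod 2 = 0
  c[4] = d·G[:,4] = (10101101000)·(01000000000) mod 2 = 0+0+0+0+0+0+0+0+0+0+0 mod 2 = 0
  c[5] = d·G[:,5] = (10101101000)·(00100000000) mod 2 = 0+0+1+0+0+0+0+0+0+0+0 mod 2 = 1
  c[6] = d·G[:,6] = (10101101000)·(00010000000) mod 2 = 0+0+0+0+0+0+0+0+0+0+0 mod 2 = 0
  c[7] = d·G[:,7] = (10101101000)·(00001111111) mod 2 = 0+0+0+0+1+1+0+1+0+0+0 mod 2 = 1
  c[8] = d·G[:,8] = (10101101000)·(00001000000) mod 2 = 0+0+0+0+1+0+0+0+0+0+0 mod 2 = 1
  c[9] = d·G[:,9] = (10101101000)·(00000100000) mod 2 = 0+0+0+0+0+1+0+0+0+0+0 mod 2 = 1
  c[10] = d·G[:,10] = (10101101000)·(00000010000) mod 2 = 0+0+0+0+0+0+0+0+0+0+0 mod 2 = 0
  c[11] = d·G[:,11] = (10101101000)·(00000001000) mod 2 = 0+0+0+0+0+0+0+1+0+0+0 mod 2 = 1
  c[12] = d·G[:,12] = (10101101000)·(00000000100) mod 2 = 0+0+0+0+0+0+0+0+0+0+0 mod 2 = 0
  c[13] = d·G[:,13] = (10101101000)·(00000000010) mod 2 = 0+0+0+0+0+0+0+0+0+0+0 mod 2 = 0
  c[14] = d·G[:,14] = (10101101000)·(00000000001) mod 2 = 0+0+0+0+0+0+0+0+0+0+0 mod 2 = 0
Codeword = 011001011101000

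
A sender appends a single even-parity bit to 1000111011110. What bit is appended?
Sum of data bits: 1+0+0+0+1+1+1+0+1+1+1+1+0 = 8.
8 mod 2 = 0, so parity bit = 0.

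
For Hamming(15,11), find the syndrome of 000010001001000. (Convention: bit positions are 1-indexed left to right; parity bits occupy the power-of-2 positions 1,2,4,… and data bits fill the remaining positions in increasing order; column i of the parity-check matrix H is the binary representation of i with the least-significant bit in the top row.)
Syndrome s = H · r^T (mod 2), r = 000010001001000:
  s[0] = (101010101010101)·(000010001001000) mod 2 = 0+0+0+0+1+0+0+0+1+0+0+0+0+0+0 mod 2 = 0
  s[1] = (011001100110011)·(000010001001000) mod 2 = 0+0+0+0+0+0+0+0+0+0+0+0+0+0+0 mod 2 = 0
  s[2] = (000111100001111)·(000010001001000) mod 2 = 0+0+0+0+1+0+0+0+0+0+0+1+0+0+0 mod 2 = 0
  s[3] = (000000011111111)·(000010001001000) mod 2 = 0+0+0+0+0+0+0+0+1+0+0+1+0+0+0 mod 2 = 0
Syndrome = 0000
s = 0: no error detected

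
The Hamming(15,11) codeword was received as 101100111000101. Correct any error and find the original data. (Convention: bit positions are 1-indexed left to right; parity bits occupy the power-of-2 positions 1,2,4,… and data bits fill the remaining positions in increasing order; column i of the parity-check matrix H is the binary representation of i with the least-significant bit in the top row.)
Syndrome s = H · r^T (mod 2), r = 101100111000101:
  s[0] = (101010101010101)·(101100111000101) mod 2 = 1+0+1+0+0+0+1+0+1+0+0+0+1+0+1 mod 2 = 0
  s[1] = (011001100110011)·(101100111000101) mod 2 = 0+0+1+0+0+0+1+0+0+0+0+0+0+0+1 mod 2 = 1
  s[2] = (000111100001111)·(101100111000101) mod 2 = 0+0+0+1+0+0+1+0+0+0+0+0+1+0+1 mod 2 = 0
  s[3] = (000000011111111)·(101100111000101) mod 2 = 0+0+0+0+0+0+0+1+1+0+0+0+1+0+1 mod 2 = 0
Syndrome = 0100
Column 2 of H equals this syndrome → error at bit 2 (1-indexed).
Flip bit 2: 101100111000101 → 111100111000101
Extract data bits at positions {3,5,6,7,9,10,11,12,13,14,15}: 10011000101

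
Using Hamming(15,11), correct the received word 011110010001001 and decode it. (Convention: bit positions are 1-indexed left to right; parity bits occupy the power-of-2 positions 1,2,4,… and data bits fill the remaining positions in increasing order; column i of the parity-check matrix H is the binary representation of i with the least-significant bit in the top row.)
Syndrome s = H · r^T (mod 2), r = 011110010001001:
  s[0] = (101010101010101)·(011110010001001) mod 2 = 0+0+1+0+1+0+0+0+0+0+0+0+0+0+1 mod 2 = 1
  s[1] = (011001100110011)·(011110010001001) mod 2 = 0+1+1+0+0+0+0+0+0+0+0+0+0+0+1 mod 2 = 1
  s[2] = (000111100001111)·(011110010001001) mod 2 = 0+0+0+1+1+0+0+0+0+0+0+1+0+0+1 mod 2 = 0
  s[3] = (000000011111111)·(011110010001001) mod 2 = 0+0+0+0+0+0+0+1+0+0+0+1+0+0+1 mod 2 = 1
Syndrome = 1101
Column 11 of H equals this syndrome → error at bit 11 (1-indexed).
Flip bit 11: 011110010001001 → 011110010011001
Extract data bits at positions {3,5,6,7,9,10,11,12,13,14,15}: 11000011001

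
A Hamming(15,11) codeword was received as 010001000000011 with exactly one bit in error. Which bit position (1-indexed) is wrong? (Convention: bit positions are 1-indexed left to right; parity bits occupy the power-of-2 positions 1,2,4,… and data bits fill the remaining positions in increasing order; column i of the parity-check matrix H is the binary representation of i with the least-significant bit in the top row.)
Syndrome s = H · r^T (mod 2), r = 010001000000011:
  s[0] = (101010101010101)·(010001000000011) mod 2 = 0+0+0+0+0+0+0+0+0+0+0+0+0+0+1 mod 2 = 1
  s[1] = (011001100110011)·(010001000000011) mod 2 = 0+1+0+0+0+1+0+0+0+0+0+0+0+1+1 mod 2 = 0
  s[2] = (000111100001111)·(010001000000011) mod 2 = 0+0+0+0+0+1+0+0+0+0+0+0+0+1+1 mod 2 = 1
  s[3] = (000000011111111)·(010001000000011) mod 2 = 0+0+0+0+0+0+0+0+0+0+0+0+0+1+1 mod 2 = 0
Syndrome = 1010
Column i of H is the binary representation of i, so the syndrome is the binary index of the flipped bit.
Read s = 1010 with s[0] as LSB: 1·2^0 + 0·2^1 + 1·2^2 + 0·2^3 = 5.
Error is at bit position 5.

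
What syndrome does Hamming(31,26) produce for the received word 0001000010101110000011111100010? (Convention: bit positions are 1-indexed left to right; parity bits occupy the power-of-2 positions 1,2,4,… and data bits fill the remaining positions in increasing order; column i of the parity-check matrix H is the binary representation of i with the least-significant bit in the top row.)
Syndrome s = H · r^T (mod 2), r = 0001000010101110000011111100010:
  s[0] = (1010101010101010101010101010101)·(0001000010101110000011111100010) mod 2 = 0+0+0+0+0+0+0+0+1+0+1+0+1+0+1+0+0+0+0+0+1+0+1+0+1+0+0+0+0+0+0 mod 2 = 1
  s[1] = (0110011001100110011001100110011)·(0001000010101110000011111100010) mod 2 = 0+0+0+0+0+0+0+0+0+0+1+0+0+1+1+0+0+0+0+0+0+1+1+0+0+1+0+0+0+1+0 mod 2 = 1
  s[2] = (0001111000011110000111100001111)·(0001000010101110000011111100010) mod 2 = 0+0+0+1+0+0+0+0+0+0+0+0+1+1+1+0+0+0+0+0+1+1+1+0+0+0+0+0+0+1+0 mod 2 = 0
  s[3] = (0000000111111110000000011111111)·(0001000010101110000011111100010) mod 2 = 0+0+0+0+0+0+0+0+1+0+1+0+1+1+1+0+0+0+0+0+0+0+0+1+1+1+0+0+0+1+0 mod 2 = 1
  s[4] = (0000000000000001111111111111111)·(0001000010101110000011111100010) mod 2 = 0+0+0+0+0+0+0+0+0+0+0+0+0+0+0+0+0+0+0+0+1+1+1+1+1+1+0+0+0+1+0 mod 2 = 1
Syndrome = 11011
Non-zero syndrome: error at position 27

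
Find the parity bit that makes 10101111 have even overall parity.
Sum of data bits: 1+0+1+0+1+1+1+1 = 6.
6 mod 2 = 0, so parity bit = 0.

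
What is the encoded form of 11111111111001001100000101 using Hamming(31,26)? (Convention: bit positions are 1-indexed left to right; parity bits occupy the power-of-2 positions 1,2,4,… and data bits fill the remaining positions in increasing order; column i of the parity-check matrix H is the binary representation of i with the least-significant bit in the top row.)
Codeword c = d · G (mod 2), d = 11111111111001001100000101:
  c[0] = d·G[:,0] = (11111111111001001100000101)·(11011010101101010101010101) mod 2 = 1+1+0+1+1+0+1+0+1+0+1+0+0+1+0+0+0+1+0+0+0+0+0+1+0+1 mod 2 = 1
  c[1] = d·G[:,1] = (11111111111001001100000101)·(10110110011011001100110011) mod 2 = 1+0+1+1+0+1+1+0+0+1+1+0+0+1+0+0+1+1+0+0+0+0+0+0+0+1 mod 2 = 1
  c[2] = d·G[:,2] = (11111111111001001100000101)·(10000000000000000000000000) mod 2 = 1+0+0+0+0+0+0+0+0+0+0+0+0+0+0+0+0+0+0+0+0+0+0+0+0+0 mod 2 = 1
  c[3] = d·G[:,3] = (11111111111001001100000101)·(01110001111000111100001111) mod 2 = 0+1+1+1+0+0+0+1+1+1+1+0+0+0+0+0+1+1+0+0+0+0+0+1+0+1 mod 2 = 1
  c[4] = d·G[:,4] = (11111111111001001100000101)·(01000000000000000000000000) mod 2 = 0+1+0+0+0+0+0+0+0+0+0+0+0+0+0+0+0+0+0+0+0+0+0+0+0+0 mod 2 = 1
  c[5] = d·G[:,5] = (11111111111001001100000101)·(00100000000000000000000000) mod 2 = 0+0+1+0+0+0+0+0+0+0+0+0+0+0+0+0+0+0+0+0+0+0+0+0+0+0 mod 2 = 1
  c[6] = d·G[:,6] = (11111111111001001100000101)·(00010000000000000000000000) mod 2 = 0+0+0+1+0+0+0+0+0+0+0+0+0+0+0+0+0+0+0+0+0+0+0+0+0+0 mod 2 = 1
  c[7] = d·G[:,7] = (11111111111001001100000101)·(00001111111000000011111111) mod 2 = 0+0+0+0+1+1+1+1+1+1+1+0+0+0+0+0+0+0+0+0+0+0+0+1+0+1 mod 2 = 1
  c[8] = d·G[:,8] = (11111111111001001100000101)·(00001000000000000000000000) mod 2 = 0+0+0+0+1+0+0+0+0+0+0+0+0+0+0+0+0+0+0+0+0+0+0+0+0+0 mod 2 = 1
  c[9] = d·G[:,9] = (11111111111001001100000101)·(00000100000000000000000000) mod 2 = 0+0+0+0+0+1+0+0+0+0+0+0+0+0+0+0+0+0+0+0+0+0+0+0+0+0 mod 2 = 1
  c[10] = d·G[:,10] = (11111111111001001100000101)·(00000010000000000000000000) mod 2 = 0+0+0+0+0+0+1+0+0+0+0+0+0+0+0+0+0+0+0+0+0+0+0+0+0+0 mod 2 = 1
  c[11] = d·G[:,11] = (11111111111001001100000101)·(00000001000000000000000000) mod 2 = 0+0+0+0+0+0+0+1+0+0+0+0+0+0+0+0+0+0+0+0+0+0+0+0+0+0 mod 2 = 1
  c[12] = d·G[:,12] = (11111111111001001100000101)·(00000000100000000000000000) mod 2 = 0+0+0+0+0+0+0+0+1+0+0+0+0+0+0+0+0+0+0+0+0+0+0+0+0+0 mod 2 = 1
  c[13] = d·G[:,13] = (11111111111001001100000101)·(00000000010000000000000000) mod 2 = 0+0+0+0+0+0+0+0+0+1+0+0+0+0+0+0+0+0+0+0+0+0+0+0+0+0 mod 2 = 1
  c[14] = d·G[:,14] = (11111111111001001100000101)·(00000000001000000000000000) mod 2 = 0+0+0+0+0+0+0+0+0+0+1+0+0+0+0+0+0+0+0+0+0+0+0+0+0+0 mod 2 = 1
  c[15] = d·G[:,15] = (11111111111001001100000101)·(00000000000111111111111111) mod 2 = 0+0+0+0+0+0+0+0+0+0+0+0+0+1+0+0+1+1+0+0+0+0+0+1+0+1 mod 2 = 1
  c[16] = d·G[:,16] = (11111111111001001100000101)·(00000000000100000000000000) mod 2 = 0+0+0+0+0+0+0+0+0+0+0+0+0+0+0+0+0+0+0+0+0+0+0+0+0+0 mod 2 = 0
  c[17] = d·G[:,17] = (11111111111001001100000101)·(00000000000010000000000000) mod 2 = 0+0+0+0+0+0+0+0+0+0+0+0+0+0+0+0+0+0+0+0+0+0+0+0+0+0 mod 2 = 0
  c[18] = d·G[:,18] = (11111111111001001100000101)·(00000000000001000000000000) mod 2 = 0+0+0+0+0+0+0+0+0+0+0+0+0+1+0+0+0+0+0+0+0+0+0+0+0+0 mod 2 = 1
  c[19] = d·G[:,19] = (11111111111001001100000101)·(00000000000000100000000000) mod 2 = 0+0+0+0+0+0+0+0+0+0+0+0+0+0+0+0+0+0+0+0+0+0+0+0+0+0 mod 2 = 0
  c[20] = d·G[:,20] = (11111111111001001100000101)·(00000000000000010000000000) mod 2 = 0+0+0+0+0+0+0+0+0+0+0+0+0+0+0+0+0+0+0+0+0+0+0+0+0+0 mod 2 = 0
  c[21] = d·G[:,21] = (11111111111001001100000101)·(00000000000000001000000000) mod 2 = 0+0+0+0+0+0+0+0+0+0+0+0+0+0+0+0+1+0+0+0+0+0+0+0+0+0 mod 2 = 1
  c[22] = d·G[:,22] = (11111111111001001100000101)·(00000000000000000100000000) mod 2 = 0+0+0+0+0+0+0+0+0+0+0+0+0+0+0+0+0+1+0+0+0+0+0+0+0+0 mod 2 = 1
  c[23] = d·G[:,23] = (11111111111001001100000101)·(00000000000000000010000000) mod 2 = 0+0+0+0+0+0+0+0+0+0+0+0+0+0+0+0+0+0+0+0+0+0+0+0+0+0 mod 2 = 0
  c[24] = d·G[:,24] = (11111111111001001100000101)·(00000000000000000001000000) mod 2 = 0+0+0+0+0+0+0+0+0+0+0+0+0+0+0+0+0+0+0+0+0+0+0+0+0+0 mod 2 = 0
  c[25] = d·G[:,25] = (11111111111001001100000101)·(00000000000000000000100000) mod 2 = 0+0+0+0+0+0+0+0+0+0+0+0+0+0+0+0+0+0+0+0+0+0+0+0+0+0 mod 2 = 0
  c[26] = d·G[:,26] = (11111111111001001100000101)·(00000000000000000000010000) mod 2 = 0+0+0+0+0+0+0+0+0+0+0+0+0+0+0+0+0+0+0+0+0+0+0+0+0+0 mod 2 = 0
  c[27] = d·G[:,27] = (11111111111001001100000101)·(00000000000000000000001000) mod 2 = 0+0+0+0+0+0+0+0+0+0+0+0+0+0+0+0+0+0+0+0+0+0+0+0+0+0 mod 2 = 0
  c[28] = d·G[:,28] = (11111111111001001100000101)·(00000000000000000000000100) mod 2 = 0+0+0+0+0+0+0+0+0+0+0+0+0+0+0+0+0+0+0+0+0+0+0+1+0+0 mod 2 = 1
  c[29] = d·G[:,29] = (11111111111001001100000101)·(00000000000000000000000010) mod 2 = 0+0+0+0+0+0+0+0+0+0+0+0+0+0+0+0+0+0+0+0+0+0+0+0+0+0 mod 2 = 0
  c[30] = d·G[:,30] = (11111111111001001100000101)·(00000000000000000000000001) mod 2 = 0+0+0+0+0+0+0+0+0+0+0+0+0+0+0+0+0+0+0+0+0+0+0+0+0+1 mod 2 = 1
Codeword = 1111111111111111001001100000101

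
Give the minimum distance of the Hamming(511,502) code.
d_min = 3 (every single-error-correcting Hamming code has d_min = 3).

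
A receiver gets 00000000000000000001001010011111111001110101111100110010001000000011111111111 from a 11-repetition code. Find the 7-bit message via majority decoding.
Split into 11-bit blocks and majority-vote each:
  block 1 = 00000000000: 0 ones, 11 zeros → 0
  block 2 = 00000000100: 1 ones, 10 zeros → 0
  block 3 = 10100111111: 8 ones, 3 zeros → 1
  block 4 = 11001110101: 7 ones, 4 zeros → 1
  block 5 = 11110011001: 7 ones, 4 zeros → 1
  block 6 = 00010000000: 1 ones, 10 zeros → 0
  block 7 = 11111111111: 11 ones, 0 zeros → 1
Decoded = 0011101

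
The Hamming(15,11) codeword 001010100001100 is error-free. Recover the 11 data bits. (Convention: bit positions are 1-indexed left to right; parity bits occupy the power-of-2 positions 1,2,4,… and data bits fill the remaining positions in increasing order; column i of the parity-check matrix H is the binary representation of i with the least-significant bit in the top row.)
Parity bits occupy power-of-2 positions; data bits are at positions {3,5,6,7,9,10,11,12,13,14,15} (1-indexed).
Extract: c[3]=1 c[5]=1 c[6]=0 c[7]=1 c[9]=0 c[10]=0 c[11]=0 c[12]=1 c[13]=1 c[14]=0 c[15]=0
Data = 11010001100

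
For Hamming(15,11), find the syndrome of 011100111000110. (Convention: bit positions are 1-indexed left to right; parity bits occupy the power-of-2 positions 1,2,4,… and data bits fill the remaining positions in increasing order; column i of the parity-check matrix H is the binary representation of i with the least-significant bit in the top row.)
Syndrome s = H · r^T (mod 2), r = 011100111000110:
  s[0] = (101010101010101)·(011100111000110) mod 2 = 0+0+1+0+0+0+1+0+1+0+0+0+1+0+0 mod 2 = 0
  s[1] = (011001100110011)·(011100111000110) mod 2 = 0+1+1+0+0+0+1+0+0+0+0+0+0+1+0 mod 2 = 0
  s[2] = (000111100001111)·(011100111000110) mod 2 = 0+0+0+1+0+0+1+0+0+0+0+0+1+1+0 mod 2 = 0
  s[3] = (000000011111111)·(011100111000110) mod 2 = 0+0+0+0+0+0+0+1+1+0+0+0+1+1+0 mod 2 = 0
Syndrome = 0000
s = 0: no error detected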